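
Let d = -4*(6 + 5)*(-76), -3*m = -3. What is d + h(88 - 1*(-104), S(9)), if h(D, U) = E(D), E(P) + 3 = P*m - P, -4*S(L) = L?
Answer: 3341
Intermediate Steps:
m = 1 (m = -⅓*(-3) = 1)
S(L) = -L/4
E(P) = -3 (E(P) = -3 + (P*1 - P) = -3 + (P - P) = -3 + 0 = -3)
h(D, U) = -3
d = 3344 (d = -4*11*(-76) = -44*(-76) = 3344)
d + h(88 - 1*(-104), S(9)) = 3344 - 3 = 3341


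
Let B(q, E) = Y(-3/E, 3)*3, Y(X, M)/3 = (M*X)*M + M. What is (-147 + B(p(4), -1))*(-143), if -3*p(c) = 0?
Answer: -17589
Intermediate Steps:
p(c) = 0 (p(c) = -⅓*0 = 0)
Y(X, M) = 3*M + 3*X*M² (Y(X, M) = 3*((M*X)*M + M) = 3*(X*M² + M) = 3*(M + X*M²) = 3*M + 3*X*M²)
B(q, E) = 27 - 243/E (B(q, E) = (3*3*(1 + 3*(-3/E)))*3 = (3*3*(1 - 9/E))*3 = (9 - 81/E)*3 = 27 - 243/E)
(-147 + B(p(4), -1))*(-143) = (-147 + (27 - 243/(-1)))*(-143) = (-147 + (27 - 243*(-1)))*(-143) = (-147 + (27 + 243))*(-143) = (-147 + 270)*(-143) = 123*(-143) = -17589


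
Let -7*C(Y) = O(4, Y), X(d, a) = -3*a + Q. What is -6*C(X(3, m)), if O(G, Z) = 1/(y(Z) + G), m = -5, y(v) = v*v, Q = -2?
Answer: 6/1211 ≈ 0.0049546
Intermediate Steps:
y(v) = v²
O(G, Z) = 1/(G + Z²) (O(G, Z) = 1/(Z² + G) = 1/(G + Z²))
X(d, a) = -2 - 3*a (X(d, a) = -3*a - 2 = -2 - 3*a)
C(Y) = -1/(7*(4 + Y²))
-6*C(X(3, m)) = -(-6)/(28 + 7*(-2 - 3*(-5))²) = -(-6)/(28 + 7*(-2 + 15)²) = -(-6)/(28 + 7*13²) = -(-6)/(28 + 7*169) = -(-6)/(28 + 1183) = -(-6)/1211 = -6*(-1/1211) = 6/1211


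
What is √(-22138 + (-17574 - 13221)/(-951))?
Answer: 3*I*√246819053/317 ≈ 148.68*I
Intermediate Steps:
√(-22138 + (-17574 - 13221)/(-951)) = √(-22138 - 30795*(-1/951)) = √(-22138 + 10265/317) = √(-7007481/317) = 3*I*√246819053/317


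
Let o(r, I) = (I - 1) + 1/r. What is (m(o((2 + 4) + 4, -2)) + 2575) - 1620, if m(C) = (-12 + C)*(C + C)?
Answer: 52071/50 ≈ 1041.4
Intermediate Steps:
o(r, I) = -1 + I + 1/r (o(r, I) = (-1 + I) + 1/r = -1 + I + 1/r)
m(C) = 2*C*(-12 + C) (m(C) = (-12 + C)*(2*C) = 2*C*(-12 + C))
(m(o((2 + 4) + 4, -2)) + 2575) - 1620 = (2*(-1 - 2 + 1/((2 + 4) + 4))*(-12 + (-1 - 2 + 1/((2 + 4) + 4))) + 2575) - 1620 = (2*(-1 - 2 + 1/(6 + 4))*(-12 + (-1 - 2 + 1/(6 + 4))) + 2575) - 1620 = (2*(-1 - 2 + 1/10)*(-12 + (-1 - 2 + 1/10)) + 2575) - 1620 = (2*(-29/10)*(-12 - 29/10) + 2575) - 1620 = (2*(-29/10)*(-149/10) + 2575) - 1620 = (4321/50 + 2575) - 1620 = 133071/50 - 1620 = 52071/50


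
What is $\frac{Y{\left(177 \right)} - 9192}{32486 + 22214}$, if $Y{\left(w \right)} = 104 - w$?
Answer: $- \frac{1853}{10940} \approx -0.16938$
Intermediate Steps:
$\frac{Y{\left(177 \right)} - 9192}{32486 + 22214} = \frac{\left(104 - 177\right) - 9192}{32486 + 22214} = \frac{\left(104 - 177\right) - 9192}{54700} = \left(-73 - 9192\right) \frac{1}{54700} = \left(-9265\right) \frac{1}{54700} = - \frac{1853}{10940}$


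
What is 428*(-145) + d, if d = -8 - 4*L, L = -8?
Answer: -62036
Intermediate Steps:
d = 24 (d = -8 - 4*(-8) = -8 + 32 = 24)
428*(-145) + d = 428*(-145) + 24 = -62060 + 24 = -62036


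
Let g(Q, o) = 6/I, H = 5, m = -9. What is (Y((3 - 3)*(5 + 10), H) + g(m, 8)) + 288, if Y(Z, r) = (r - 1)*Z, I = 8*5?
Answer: 5763/20 ≈ 288.15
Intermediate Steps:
I = 40
g(Q, o) = 3/20 (g(Q, o) = 6/40 = 6*(1/40) = 3/20)
Y(Z, r) = Z*(-1 + r) (Y(Z, r) = (-1 + r)*Z = Z*(-1 + r))
(Y((3 - 3)*(5 + 10), H) + g(m, 8)) + 288 = (((3 - 3)*(5 + 10))*(-1 + 5) + 3/20) + 288 = ((0*15)*4 + 3/20) + 288 = (0*4 + 3/20) + 288 = (0 + 3/20) + 288 = 3/20 + 288 = 5763/20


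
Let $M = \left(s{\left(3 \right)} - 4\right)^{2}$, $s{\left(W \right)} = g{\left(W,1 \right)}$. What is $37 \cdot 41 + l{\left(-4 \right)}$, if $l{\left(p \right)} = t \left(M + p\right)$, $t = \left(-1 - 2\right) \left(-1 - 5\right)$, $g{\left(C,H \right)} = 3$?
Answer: $1463$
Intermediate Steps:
$s{\left(W \right)} = 3$
$t = 18$ ($t = \left(-3\right) \left(-6\right) = 18$)
$M = 1$ ($M = \left(3 - 4\right)^{2} = \left(-1\right)^{2} = 1$)
$l{\left(p \right)} = 18 + 18 p$ ($l{\left(p \right)} = 18 \left(1 + p\right) = 18 + 18 p$)
$37 \cdot 41 + l{\left(-4 \right)} = 37 \cdot 41 + \left(18 + 18 \left(-4\right)\right) = 1517 + \left(18 - 72\right) = 1517 - 54 = 1463$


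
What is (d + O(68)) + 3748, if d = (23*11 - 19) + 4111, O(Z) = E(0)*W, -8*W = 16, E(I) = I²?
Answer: 8093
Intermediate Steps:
W = -2 (W = -⅛*16 = -2)
O(Z) = 0 (O(Z) = 0²*(-2) = 0*(-2) = 0)
d = 4345 (d = (253 - 19) + 4111 = 234 + 4111 = 4345)
(d + O(68)) + 3748 = (4345 + 0) + 3748 = 4345 + 3748 = 8093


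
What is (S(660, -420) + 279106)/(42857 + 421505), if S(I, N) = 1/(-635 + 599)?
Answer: 10047815/16717032 ≈ 0.60105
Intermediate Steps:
S(I, N) = -1/36 (S(I, N) = 1/(-36) = -1/36)
(S(660, -420) + 279106)/(42857 + 421505) = (-1/36 + 279106)/(42857 + 421505) = (10047815/36)/464362 = (10047815/36)*(1/464362) = 10047815/16717032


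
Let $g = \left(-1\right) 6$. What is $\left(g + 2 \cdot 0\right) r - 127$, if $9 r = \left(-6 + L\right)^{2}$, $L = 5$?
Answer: $- \frac{383}{3} \approx -127.67$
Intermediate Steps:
$r = \frac{1}{9}$ ($r = \frac{\left(-6 + 5\right)^{2}}{9} = \frac{\left(-1\right)^{2}}{9} = \frac{1}{9} \cdot 1 = \frac{1}{9} \approx 0.11111$)
$g = -6$
$\left(g + 2 \cdot 0\right) r - 127 = \left(-6 + 2 \cdot 0\right) \frac{1}{9} - 127 = \left(-6 + 0\right) \frac{1}{9} - 127 = \left(-6\right) \frac{1}{9} - 127 = - \frac{2}{3} - 127 = - \frac{383}{3}$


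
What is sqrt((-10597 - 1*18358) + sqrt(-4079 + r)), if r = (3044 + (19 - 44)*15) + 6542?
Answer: sqrt(-28955 + 2*sqrt(1283)) ≈ 169.95*I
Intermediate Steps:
r = 9211 (r = (3044 - 25*15) + 6542 = (3044 - 375) + 6542 = 2669 + 6542 = 9211)
sqrt((-10597 - 1*18358) + sqrt(-4079 + r)) = sqrt((-10597 - 1*18358) + sqrt(-4079 + 9211)) = sqrt((-10597 - 18358) + sqrt(5132)) = sqrt(-28955 + 2*sqrt(1283))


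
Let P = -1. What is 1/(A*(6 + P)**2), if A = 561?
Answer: 1/14025 ≈ 7.1301e-5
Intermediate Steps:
1/(A*(6 + P)**2) = 1/(561*(6 - 1)**2) = 1/(561*5**2) = 1/(561*25) = 1/14025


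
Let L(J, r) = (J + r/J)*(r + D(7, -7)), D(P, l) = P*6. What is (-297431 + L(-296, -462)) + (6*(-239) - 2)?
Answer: -6482494/37 ≈ -1.7520e+5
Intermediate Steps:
D(P, l) = 6*P
L(J, r) = (42 + r)*(J + r/J) (L(J, r) = (J + r/J)*(r + 6*7) = (J + r/J)*(r + 42) = (J + r/J)*(42 + r) = (42 + r)*(J + r/J))
(-297431 + L(-296, -462)) + (6*(-239) - 2) = (-297431 + ((-462)**2 + 42*(-462) + (-296)**2*(42 - 462))/(-296)) + (6*(-239) - 2) = (-297431 - (213444 - 19404 + 87616*(-420))/296) + (-1434 - 2) = (-297431 - (213444 - 19404 - 36798720)/296) - 1436 = (-297431 - 1/296*(-36604680)) - 1436 = (-297431 + 4575585/37) - 1436 = -6429362/37 - 1436 = -6482494/37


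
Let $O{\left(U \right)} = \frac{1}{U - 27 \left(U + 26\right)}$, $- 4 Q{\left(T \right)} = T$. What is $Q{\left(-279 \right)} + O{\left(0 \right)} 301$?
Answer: $\frac{97327}{1404} \approx 69.321$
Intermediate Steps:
$Q{\left(T \right)} = - \frac{T}{4}$
$O{\left(U \right)} = \frac{1}{-702 - 26 U}$ ($O{\left(U \right)} = \frac{1}{U - 27 \left(26 + U\right)} = \frac{1}{U - \left(702 + 27 U\right)} = \frac{1}{-702 - 26 U}$)
$Q{\left(-279 \right)} + O{\left(0 \right)} 301 = \left(- \frac{1}{4}\right) \left(-279\right) + - \frac{1}{702 + 26 \cdot 0} \cdot 301 = \frac{279}{4} + - \frac{1}{702 + 0} \cdot 301 = \frac{279}{4} + - \frac{1}{702} \cdot 301 = \frac{279}{4} + \left(-1\right) \frac{1}{702} \cdot 301 = \frac{279}{4} - \frac{301}{702} = \frac{97327}{1404}$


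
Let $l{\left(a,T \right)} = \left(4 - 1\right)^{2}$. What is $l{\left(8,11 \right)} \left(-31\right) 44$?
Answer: $-12276$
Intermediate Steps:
$l{\left(a,T \right)} = 9$ ($l{\left(a,T \right)} = 3^{2} = 9$)
$l{\left(8,11 \right)} \left(-31\right) 44 = 9 \left(-31\right) 44 = \left(-279\right) 44 = -12276$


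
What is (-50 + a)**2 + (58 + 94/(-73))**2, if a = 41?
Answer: 17571249/5329 ≈ 3297.3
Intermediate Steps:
(-50 + a)**2 + (58 + 94/(-73))**2 = (-50 + 41)**2 + (58 + 94/(-73))**2 = (-9)**2 + (58 + 94*(-1/73))**2 = 81 + (58 - 94/73)**2 = 81 + (4140/73)**2 = 81 + 17139600/5329 = 17571249/5329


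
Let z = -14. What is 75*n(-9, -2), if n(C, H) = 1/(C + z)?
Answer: -75/23 ≈ -3.2609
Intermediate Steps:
n(C, H) = 1/(-14 + C) (n(C, H) = 1/(C - 14) = 1/(-14 + C))
75*n(-9, -2) = 75/(-14 - 9) = 75/(-23) = 75*(-1/23) = -75/23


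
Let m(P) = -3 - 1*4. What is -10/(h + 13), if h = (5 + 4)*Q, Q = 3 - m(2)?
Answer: -10/103 ≈ -0.097087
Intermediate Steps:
m(P) = -7 (m(P) = -3 - 4 = -7)
Q = 10 (Q = 3 - 1*(-7) = 3 + 7 = 10)
h = 90 (h = (5 + 4)*10 = 9*10 = 90)
-10/(h + 13) = -10/(90 + 13) = -10/103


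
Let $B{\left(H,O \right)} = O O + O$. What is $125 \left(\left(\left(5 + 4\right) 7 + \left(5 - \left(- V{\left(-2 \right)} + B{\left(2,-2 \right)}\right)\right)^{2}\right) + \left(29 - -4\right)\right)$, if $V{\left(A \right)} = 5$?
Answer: $20000$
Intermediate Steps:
$B{\left(H,O \right)} = O + O^{2}$ ($B{\left(H,O \right)} = O^{2} + O = O + O^{2}$)
$125 \left(\left(\left(5 + 4\right) 7 + \left(5 - \left(- V{\left(-2 \right)} + B{\left(2,-2 \right)}\right)\right)^{2}\right) + \left(29 - -4\right)\right) = 125 \left(\left(\left(5 + 4\right) 7 + \left(5 + \left(5 - - 2 \left(1 - 2\right)\right)\right)^{2}\right) + \left(29 - -4\right)\right) = 125 \left(\left(9 \cdot 7 + \left(5 + \left(5 - \left(-2\right) \left(-1\right)\right)\right)^{2}\right) + \left(29 + 4\right)\right) = 125 \left(\left(63 + \left(5 + \left(5 - 2\right)\right)^{2}\right) + 33\right) = 125 \left(\left(63 + \left(5 + 3\right)^{2}\right) + 33\right) = 125 \left(\left(63 + 8^{2}\right) + 33\right) = 125 \left(\left(63 + 64\right) + 33\right) = 125 \left(127 + 33\right) = 125 \cdot 160 = 20000$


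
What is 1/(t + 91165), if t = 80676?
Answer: 1/171841 ≈ 5.8193e-6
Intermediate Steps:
1/(t + 91165) = 1/(80676 + 91165) = 1/171841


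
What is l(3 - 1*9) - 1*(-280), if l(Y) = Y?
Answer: 274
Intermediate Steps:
l(3 - 1*9) - 1*(-280) = (3 - 1*9) - 1*(-280) = (3 - 9) + 280 = -6 + 280 = 274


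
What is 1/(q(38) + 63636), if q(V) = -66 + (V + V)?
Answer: 1/63646 ≈ 1.5712e-5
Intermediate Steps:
q(V) = -66 + 2*V
1/(q(38) + 63636) = 1/((-66 + 2*38) + 63636) = 1/((-66 + 76) + 63636) = 1/(10 + 63636) = 1/63646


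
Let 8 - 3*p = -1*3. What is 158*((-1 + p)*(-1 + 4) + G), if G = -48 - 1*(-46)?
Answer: 948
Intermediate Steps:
p = 11/3 (p = 8/3 - (-1)*3/3 = 8/3 - ⅓*(-3) = 8/3 + 1 = 11/3 ≈ 3.6667)
G = -2 (G = -48 + 46 = -2)
158*((-1 + p)*(-1 + 4) + G) = 158*((-1 + 11/3)*(-1 + 4) - 2) = 158*((8/3)*3 - 2) = 158*(8 - 2) = 158*6 = 948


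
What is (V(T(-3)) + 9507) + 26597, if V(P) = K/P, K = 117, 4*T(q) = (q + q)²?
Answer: 36117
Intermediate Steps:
T(q) = q² (T(q) = (q + q)²/4 = (2*q)²/4 = (4*q²)/4 = q²)
V(P) = 117/P
(V(T(-3)) + 9507) + 26597 = (117/((-3)²) + 9507) + 26597 = (117/9 + 9507) + 26597 = (117*(⅑) + 9507) + 26597 = (13 + 9507) + 26597 = 9520 + 26597 = 36117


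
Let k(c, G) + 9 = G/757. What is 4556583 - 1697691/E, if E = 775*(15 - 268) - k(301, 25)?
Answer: 676298387942508/148421987 ≈ 4.5566e+6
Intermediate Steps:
k(c, G) = -9 + G/757
E = -148421987/757 (E = 775*(15 - 268) - (-9 + (1/757)*25) = 775*(-253) - (-9 + 25/757) = -196075 - 1*(-6788/757) = -196075 + 6788/757 = -148421987/757 ≈ -1.9607e+5)
4556583 - 1697691/E = 4556583 - 1697691/(-148421987/757) = 4556583 - 1697691*(-757/148421987) = 4556583 + 1285152087/148421987 = 676298387942508/148421987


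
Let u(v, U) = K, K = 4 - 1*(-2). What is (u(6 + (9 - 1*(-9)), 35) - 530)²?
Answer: 274576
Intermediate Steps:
K = 6 (K = 4 + 2 = 6)
u(v, U) = 6
(u(6 + (9 - 1*(-9)), 35) - 530)² = (6 - 530)² = (-524)² = 274576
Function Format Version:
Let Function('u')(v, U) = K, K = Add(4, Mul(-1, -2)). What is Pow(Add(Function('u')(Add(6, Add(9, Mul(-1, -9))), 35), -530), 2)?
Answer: 274576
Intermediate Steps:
K = 6 (K = Add(4, 2) = 6)
Function('u')(v, U) = 6
Pow(Add(Function('u')(Add(6, Add(9, Mul(-1, -9))), 35), -530), 2) = Pow(Add(6, -530), 2) = Pow(-524, 2) = 274576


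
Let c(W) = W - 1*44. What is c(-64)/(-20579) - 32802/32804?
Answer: -335744763/337536758 ≈ -0.99469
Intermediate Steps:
c(W) = -44 + W (c(W) = W - 44 = -44 + W)
c(-64)/(-20579) - 32802/32804 = (-44 - 64)/(-20579) - 32802/32804 = -108*(-1/20579) - 32802*1/32804 = 108/20579 - 16401/16402 = -335744763/337536758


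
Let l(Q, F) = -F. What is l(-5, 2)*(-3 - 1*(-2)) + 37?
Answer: 39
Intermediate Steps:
l(-5, 2)*(-3 - 1*(-2)) + 37 = (-1*2)*(-3 - 1*(-2)) + 37 = -2*(-3 + 2) + 37 = -2*(-1) + 37 = 2 + 37 = 39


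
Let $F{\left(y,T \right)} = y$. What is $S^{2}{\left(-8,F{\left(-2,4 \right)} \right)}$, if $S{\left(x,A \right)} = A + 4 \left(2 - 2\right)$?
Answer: $4$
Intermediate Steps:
$S{\left(x,A \right)} = A$ ($S{\left(x,A \right)} = A + 4 \cdot 0 = A + 0 = A$)
$S^{2}{\left(-8,F{\left(-2,4 \right)} \right)} = \left(-2\right)^{2} = 4$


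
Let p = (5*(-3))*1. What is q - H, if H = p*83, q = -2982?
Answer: -1737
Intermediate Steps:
p = -15 (p = -15*1 = -15)
H = -1245 (H = -15*83 = -1245)
q - H = -2982 - 1*(-1245) = -2982 + 1245 = -1737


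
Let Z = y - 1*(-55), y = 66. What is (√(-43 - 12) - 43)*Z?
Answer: -5203 + 121*I*√55 ≈ -5203.0 + 897.36*I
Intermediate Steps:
Z = 121 (Z = 66 - 1*(-55) = 66 + 55 = 121)
(√(-43 - 12) - 43)*Z = (√(-43 - 12) - 43)*121 = (√(-55) - 43)*121 = (I*√55 - 43)*121 = (-43 + I*√55)*121 = -5203 + 121*I*√55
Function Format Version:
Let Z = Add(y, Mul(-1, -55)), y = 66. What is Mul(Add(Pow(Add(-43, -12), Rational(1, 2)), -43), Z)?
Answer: Add(-5203, Mul(121, I, Pow(55, Rational(1, 2)))) ≈ Add(-5203.0, Mul(897.36, I))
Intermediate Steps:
Z = 121 (Z = Add(66, Mul(-1, -55)) = Add(66, 55) = 121)
Mul(Add(Pow(Add(-43, -12), Rational(1, 2)), -43), Z) = Mul(Add(Pow(Add(-43, -12), Rational(1, 2)), -43), 121) = Mul(Add(Pow(-55, Rational(1, 2)), -43), 121) = Mul(Add(Mul(I, Pow(55, Rational(1, 2))), -43), 121) = Mul(Add(-43, Mul(I, Pow(55, Rational(1, 2)))), 121) = Add(-5203, Mul(121, I, Pow(55, Rational(1, 2))))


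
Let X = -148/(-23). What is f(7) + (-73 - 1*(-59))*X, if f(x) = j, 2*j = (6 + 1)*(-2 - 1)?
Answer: -4627/46 ≈ -100.59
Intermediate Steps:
X = 148/23 (X = -148*(-1/23) = 148/23 ≈ 6.4348)
j = -21/2 (j = ((6 + 1)*(-2 - 1))/2 = (7*(-3))/2 = (½)*(-21) = -21/2 ≈ -10.500)
f(x) = -21/2
f(7) + (-73 - 1*(-59))*X = -21/2 + (-73 - 1*(-59))*(148/23) = -21/2 + (-73 + 59)*(148/23) = -21/2 - 14*148/23 = -21/2 - 2072/23 = -4627/46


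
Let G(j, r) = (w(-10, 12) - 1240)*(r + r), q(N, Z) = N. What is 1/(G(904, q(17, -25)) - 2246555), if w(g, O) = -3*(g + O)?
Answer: -1/2288919 ≈ -4.3689e-7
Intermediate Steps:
w(g, O) = -3*O - 3*g (w(g, O) = -3*(O + g) = -3*O - 3*g)
G(j, r) = -2492*r (G(j, r) = ((-3*12 - 3*(-10)) - 1240)*(r + r) = ((-36 + 30) - 1240)*(2*r) = (-6 - 1240)*(2*r) = -2492*r)
1/(G(904, q(17, -25)) - 2246555) = 1/(-2492*17 - 2246555) = 1/(-42364 - 2246555) = 1/(-2288919) = -1/2288919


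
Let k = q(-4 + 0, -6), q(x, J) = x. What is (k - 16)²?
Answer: 400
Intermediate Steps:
k = -4 (k = -4 + 0 = -4)
(k - 16)² = (-4 - 16)² = (-20)² = 400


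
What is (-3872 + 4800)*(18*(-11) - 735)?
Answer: -865824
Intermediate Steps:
(-3872 + 4800)*(18*(-11) - 735) = 928*(-198 - 735) = 928*(-933) = -865824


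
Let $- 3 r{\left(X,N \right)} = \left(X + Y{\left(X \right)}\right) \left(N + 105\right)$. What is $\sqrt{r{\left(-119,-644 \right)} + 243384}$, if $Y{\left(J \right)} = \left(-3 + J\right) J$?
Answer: $\frac{\sqrt{25473639}}{3} \approx 1682.4$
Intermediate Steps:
$Y{\left(J \right)} = J \left(-3 + J\right)$
$r{\left(X,N \right)} = - \frac{\left(105 + N\right) \left(X + X \left(-3 + X\right)\right)}{3}$ ($r{\left(X,N \right)} = - \frac{\left(X + X \left(-3 + X\right)\right) \left(N + 105\right)}{3} = - \frac{\left(X + X \left(-3 + X\right)\right) \left(105 + N\right)}{3} = - \frac{\left(105 + N\right) \left(X + X \left(-3 + X\right)\right)}{3}$)
$\sqrt{r{\left(-119,-644 \right)} + 243384} = \sqrt{\frac{1}{3} \left(-119\right) \left(210 - -644 - -12495 - - 644 \left(-3 - 119\right)\right) + 243384} = \sqrt{\frac{1}{3} \left(-119\right) \left(210 + 644 + 12495 - \left(-644\right) \left(-122\right)\right) + 243384} = \sqrt{\frac{1}{3} \left(-119\right) \left(210 + 644 + 12495 - 78568\right) + 243384} = \sqrt{\frac{1}{3} \left(-119\right) \left(-65219\right) + 243384} = \sqrt{\frac{7761061}{3} + 243384} = \sqrt{\frac{8491213}{3}} = \frac{\sqrt{25473639}}{3}$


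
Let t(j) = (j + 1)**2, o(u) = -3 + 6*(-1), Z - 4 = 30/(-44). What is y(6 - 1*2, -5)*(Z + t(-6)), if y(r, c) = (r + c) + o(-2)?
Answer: -3115/11 ≈ -283.18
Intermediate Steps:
Z = 73/22 (Z = 4 + 30/(-44) = 4 + 30*(-1/44) = 4 - 15/22 = 73/22 ≈ 3.3182)
o(u) = -9 (o(u) = -3 - 6 = -9)
t(j) = (1 + j)**2
y(r, c) = -9 + c + r (y(r, c) = (r + c) - 9 = (c + r) - 9 = -9 + c + r)
y(6 - 1*2, -5)*(Z + t(-6)) = (-9 - 5 + (6 - 1*2))*(73/22 + (1 - 6)**2) = (-9 - 5 + (6 - 2))*(73/22 + (-5)**2) = (-9 - 5 + 4)*(73/22 + 25) = -10*623/22 = -3115/11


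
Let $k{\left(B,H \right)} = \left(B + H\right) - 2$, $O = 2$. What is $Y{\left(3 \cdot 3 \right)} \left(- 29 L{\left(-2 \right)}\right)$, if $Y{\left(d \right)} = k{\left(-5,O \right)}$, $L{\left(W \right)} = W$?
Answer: $-290$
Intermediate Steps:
$k{\left(B,H \right)} = -2 + B + H$
$Y{\left(d \right)} = -5$ ($Y{\left(d \right)} = -2 - 5 + 2 = -5$)
$Y{\left(3 \cdot 3 \right)} \left(- 29 L{\left(-2 \right)}\right) = - 5 \left(\left(-29\right) \left(-2\right)\right) = \left(-5\right) 58 = -290$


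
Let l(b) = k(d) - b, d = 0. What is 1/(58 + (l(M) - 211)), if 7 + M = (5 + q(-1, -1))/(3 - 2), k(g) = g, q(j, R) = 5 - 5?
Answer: -1/151 ≈ -0.0066225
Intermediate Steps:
q(j, R) = 0
M = -2 (M = -7 + (5 + 0)/(3 - 2) = -7 + 5/1 = -7 + 5*1 = -7 + 5 = -2)
l(b) = -b (l(b) = 0 - b = -b)
1/(58 + (l(M) - 211)) = 1/(58 + (-1*(-2) - 211)) = 1/(58 + (2 - 211)) = 1/(58 - 209) = 1/(-151) = -1/151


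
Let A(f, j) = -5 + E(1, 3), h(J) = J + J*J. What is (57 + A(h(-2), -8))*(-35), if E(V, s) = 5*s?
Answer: -2345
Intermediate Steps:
h(J) = J + J**2
A(f, j) = 10 (A(f, j) = -5 + 5*3 = -5 + 15 = 10)
(57 + A(h(-2), -8))*(-35) = (57 + 10)*(-35) = 67*(-35) = -2345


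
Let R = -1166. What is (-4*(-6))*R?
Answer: -27984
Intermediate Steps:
(-4*(-6))*R = -4*(-6)*(-1166) = 24*(-1166) = -27984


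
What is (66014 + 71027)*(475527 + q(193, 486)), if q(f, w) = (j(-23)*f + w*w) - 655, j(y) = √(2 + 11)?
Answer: 97445469788 + 26448913*√13 ≈ 9.7541e+10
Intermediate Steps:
j(y) = √13
q(f, w) = -655 + w² + f*√13 (q(f, w) = (√13*f + w*w) - 655 = (f*√13 + w²) - 655 = (w² + f*√13) - 655 = -655 + w² + f*√13)
(66014 + 71027)*(475527 + q(193, 486)) = (66014 + 71027)*(475527 + (-655 + 486² + 193*√13)) = 137041*(475527 + (-655 + 236196 + 193*√13)) = 137041*(475527 + (235541 + 193*√13)) = 137041*(711068 + 193*√13) = 97445469788 + 26448913*√13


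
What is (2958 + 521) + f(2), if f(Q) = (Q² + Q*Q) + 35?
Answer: 3522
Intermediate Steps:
f(Q) = 35 + 2*Q² (f(Q) = (Q² + Q²) + 35 = 2*Q² + 35 = 35 + 2*Q²)
(2958 + 521) + f(2) = (2958 + 521) + (35 + 2*2²) = 3479 + (35 + 2*4) = 3479 + (35 + 8) = 3479 + 43 = 3522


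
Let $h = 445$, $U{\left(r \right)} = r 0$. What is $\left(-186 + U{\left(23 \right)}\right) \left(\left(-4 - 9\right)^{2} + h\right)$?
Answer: $-114204$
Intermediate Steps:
$U{\left(r \right)} = 0$
$\left(-186 + U{\left(23 \right)}\right) \left(\left(-4 - 9\right)^{2} + h\right) = \left(-186 + 0\right) \left(\left(-4 - 9\right)^{2} + 445\right) = - 186 \left(\left(-13\right)^{2} + 445\right) = - 186 \left(169 + 445\right) = \left(-186\right) 614 = -114204$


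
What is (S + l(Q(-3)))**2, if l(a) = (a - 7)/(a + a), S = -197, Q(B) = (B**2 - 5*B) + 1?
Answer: 24167056/625 ≈ 38667.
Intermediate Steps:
Q(B) = 1 + B**2 - 5*B
l(a) = (-7 + a)/(2*a) (l(a) = (-7 + a)/((2*a)) = (-7 + a)*(1/(2*a)) = (-7 + a)/(2*a))
(S + l(Q(-3)))**2 = (-197 + (-7 + (1 + (-3)**2 - 5*(-3)))/(2*(1 + (-3)**2 - 5*(-3))))**2 = (-197 + (-7 + (1 + 9 + 15))/(2*(1 + 9 + 15)))**2 = (-197 + (1/2)*(-7 + 25)/25)**2 = (-197 + (1/2)*(1/25)*18)**2 = (-197 + 9/25)**2 = (-4916/25)**2 = 24167056/625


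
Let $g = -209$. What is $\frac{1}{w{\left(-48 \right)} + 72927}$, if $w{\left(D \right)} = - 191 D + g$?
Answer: $\frac{1}{81886} \approx 1.2212 \cdot 10^{-5}$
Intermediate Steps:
$w{\left(D \right)} = -209 - 191 D$ ($w{\left(D \right)} = - 191 D - 209 = -209 - 191 D$)
$\frac{1}{w{\left(-48 \right)} + 72927} = \frac{1}{\left(-209 - -9168\right) + 72927} = \frac{1}{\left(-209 + 9168\right) + 72927} = \frac{1}{8959 + 72927} = \frac{1}{81886}$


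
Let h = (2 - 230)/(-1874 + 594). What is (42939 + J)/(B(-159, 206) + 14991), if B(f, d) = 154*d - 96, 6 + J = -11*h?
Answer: 13737933/14918080 ≈ 0.92089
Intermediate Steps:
h = 57/320 (h = -228/(-1280) = -228*(-1/1280) = 57/320 ≈ 0.17812)
J = -2547/320 (J = -6 - 11*57/320 = -6 - 627/320 = -2547/320 ≈ -7.9594)
B(f, d) = -96 + 154*d
(42939 + J)/(B(-159, 206) + 14991) = (42939 - 2547/320)/((-96 + 154*206) + 14991) = 13737933/(320*((-96 + 31724) + 14991)) = 13737933/(320*(31628 + 14991)) = (13737933/320)/46619 = (13737933/320)*(1/46619) = 13737933/14918080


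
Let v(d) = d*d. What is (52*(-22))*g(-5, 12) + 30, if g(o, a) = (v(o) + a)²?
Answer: -1566106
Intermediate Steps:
v(d) = d²
g(o, a) = (a + o²)² (g(o, a) = (o² + a)² = (a + o²)²)
(52*(-22))*g(-5, 12) + 30 = (52*(-22))*(12 + (-5)²)² + 30 = -1144*(12 + 25)² + 30 = -1144*37² + 30 = -1144*1369 + 30 = -1566136 + 30 = -1566106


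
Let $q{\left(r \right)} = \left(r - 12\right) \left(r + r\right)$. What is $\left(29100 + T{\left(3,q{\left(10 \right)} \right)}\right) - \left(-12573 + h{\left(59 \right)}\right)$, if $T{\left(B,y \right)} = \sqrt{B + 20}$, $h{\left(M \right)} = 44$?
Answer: $41629 + \sqrt{23} \approx 41634.0$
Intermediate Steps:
$q{\left(r \right)} = 2 r \left(-12 + r\right)$ ($q{\left(r \right)} = \left(-12 + r\right) 2 r = 2 r \left(-12 + r\right)$)
$T{\left(B,y \right)} = \sqrt{20 + B}$
$\left(29100 + T{\left(3,q{\left(10 \right)} \right)}\right) - \left(-12573 + h{\left(59 \right)}\right) = \left(29100 + \sqrt{20 + 3}\right) + \left(12573 - 44\right) = \left(29100 + \sqrt{23}\right) + \left(12573 - 44\right) = \left(29100 + \sqrt{23}\right) + 12529 = 41629 + \sqrt{23}$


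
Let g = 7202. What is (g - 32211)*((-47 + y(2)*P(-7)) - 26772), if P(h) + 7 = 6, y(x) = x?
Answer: 670766389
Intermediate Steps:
P(h) = -1 (P(h) = -7 + 6 = -1)
(g - 32211)*((-47 + y(2)*P(-7)) - 26772) = (7202 - 32211)*((-47 + 2*(-1)) - 26772) = -25009*((-47 - 2) - 26772) = -25009*(-49 - 26772) = -25009*(-26821) = 670766389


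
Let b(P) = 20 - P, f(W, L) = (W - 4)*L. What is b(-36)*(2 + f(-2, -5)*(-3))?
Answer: -4928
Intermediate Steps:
f(W, L) = L*(-4 + W) (f(W, L) = (-4 + W)*L = L*(-4 + W))
b(-36)*(2 + f(-2, -5)*(-3)) = (20 - 1*(-36))*(2 - 5*(-4 - 2)*(-3)) = (20 + 36)*(2 - 5*(-6)*(-3)) = 56*(2 + 30*(-3)) = 56*(2 - 90) = 56*(-88) = -4928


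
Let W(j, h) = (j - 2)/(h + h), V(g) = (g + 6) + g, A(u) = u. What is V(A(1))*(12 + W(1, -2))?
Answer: 98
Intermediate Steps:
V(g) = 6 + 2*g (V(g) = (6 + g) + g = 6 + 2*g)
W(j, h) = (-2 + j)/(2*h) (W(j, h) = (-2 + j)/((2*h)) = (-2 + j)*(1/(2*h)) = (-2 + j)/(2*h))
V(A(1))*(12 + W(1, -2)) = (6 + 2*1)*(12 + (½)*(-2 + 1)/(-2)) = (6 + 2)*(12 + (½)*(-½)*(-1)) = 8*(12 + ¼) = 8*(49/4) = 98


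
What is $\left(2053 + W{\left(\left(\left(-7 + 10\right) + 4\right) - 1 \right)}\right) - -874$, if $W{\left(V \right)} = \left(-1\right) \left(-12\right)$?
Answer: $2939$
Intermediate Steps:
$W{\left(V \right)} = 12$
$\left(2053 + W{\left(\left(\left(-7 + 10\right) + 4\right) - 1 \right)}\right) - -874 = \left(2053 + 12\right) - -874 = 2065 + 874 = 2939$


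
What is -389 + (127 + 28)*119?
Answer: 18056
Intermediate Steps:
-389 + (127 + 28)*119 = -389 + 155*119 = -389 + 18445 = 18056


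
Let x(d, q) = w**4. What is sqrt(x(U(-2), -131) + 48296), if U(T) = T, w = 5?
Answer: sqrt(48921) ≈ 221.18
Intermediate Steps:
x(d, q) = 625 (x(d, q) = 5**4 = 625)
sqrt(x(U(-2), -131) + 48296) = sqrt(625 + 48296) = sqrt(48921)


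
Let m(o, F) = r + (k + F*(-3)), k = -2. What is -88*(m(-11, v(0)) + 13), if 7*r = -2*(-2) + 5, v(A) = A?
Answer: -7568/7 ≈ -1081.1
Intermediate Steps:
r = 9/7 (r = (-2*(-2) + 5)/7 = (4 + 5)/7 = (1/7)*9 = 9/7 ≈ 1.2857)
m(o, F) = -5/7 - 3*F (m(o, F) = 9/7 + (-2 + F*(-3)) = 9/7 + (-2 - 3*F) = -5/7 - 3*F)
-88*(m(-11, v(0)) + 13) = -88*((-5/7 - 3*0) + 13) = -88*((-5/7 + 0) + 13) = -88*(-5/7 + 13) = -88*86/7 = -7568/7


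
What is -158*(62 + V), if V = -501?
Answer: 69362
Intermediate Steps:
-158*(62 + V) = -158*(62 - 501) = -158*(-439) = 69362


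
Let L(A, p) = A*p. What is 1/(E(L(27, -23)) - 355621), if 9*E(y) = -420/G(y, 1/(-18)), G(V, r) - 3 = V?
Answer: -927/329660597 ≈ -2.8120e-6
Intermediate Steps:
G(V, r) = 3 + V
E(y) = -140/(3*(3 + y)) (E(y) = (-420/(3 + y))/9 = -140/(3*(3 + y)))
1/(E(L(27, -23)) - 355621) = 1/(-140/(9 + 3*(27*(-23))) - 355621) = 1/(-140/(9 + 3*(-621)) - 355621) = 1/(-140/(9 - 1863) - 355621) = 1/(-140/(-1854) - 355621) = 1/(-140*(-1/1854) - 355621) = 1/(70/927 - 355621) = 1/(-329660597/927) = -927/329660597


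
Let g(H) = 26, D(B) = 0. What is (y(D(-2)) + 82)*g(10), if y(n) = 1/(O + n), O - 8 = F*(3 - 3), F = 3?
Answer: 8541/4 ≈ 2135.3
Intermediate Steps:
O = 8 (O = 8 + 3*(3 - 3) = 8 + 3*0 = 8 + 0 = 8)
y(n) = 1/(8 + n)
(y(D(-2)) + 82)*g(10) = (1/(8 + 0) + 82)*26 = (1/8 + 82)*26 = (657/8)*26 = 8541/4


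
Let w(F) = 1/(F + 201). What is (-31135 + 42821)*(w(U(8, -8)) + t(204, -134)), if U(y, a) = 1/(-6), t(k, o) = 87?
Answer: 1225171926/1205 ≈ 1.0167e+6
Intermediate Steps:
U(y, a) = -⅙
w(F) = 1/(201 + F)
(-31135 + 42821)*(w(U(8, -8)) + t(204, -134)) = (-31135 + 42821)*(1/(201 - ⅙) + 87) = 11686*(1/(1205/6) + 87) = 11686*(6/1205 + 87) = 11686*(104841/1205) = 1225171926/1205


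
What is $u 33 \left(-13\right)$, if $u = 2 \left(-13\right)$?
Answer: $11154$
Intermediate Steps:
$u = -26$
$u 33 \left(-13\right) = \left(-26\right) 33 \left(-13\right) = \left(-858\right) \left(-13\right) = 11154$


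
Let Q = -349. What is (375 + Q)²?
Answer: 676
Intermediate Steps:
(375 + Q)² = (375 - 349)² = 26² = 676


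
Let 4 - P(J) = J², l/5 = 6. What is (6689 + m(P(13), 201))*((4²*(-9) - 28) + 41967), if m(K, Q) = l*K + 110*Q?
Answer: 996768955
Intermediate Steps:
l = 30 (l = 5*6 = 30)
P(J) = 4 - J²
m(K, Q) = 30*K + 110*Q
(6689 + m(P(13), 201))*((4²*(-9) - 28) + 41967) = (6689 + (30*(4 - 1*13²) + 110*201))*((4²*(-9) - 28) + 41967) = (6689 + (30*(4 - 1*169) + 22110))*((16*(-9) - 28) + 41967) = (6689 + (30*(4 - 169) + 22110))*((-144 - 28) + 41967) = (6689 + (30*(-165) + 22110))*(-172 + 41967) = (6689 + (-4950 + 22110))*41795 = (6689 + 17160)*41795 = 23849*41795 = 996768955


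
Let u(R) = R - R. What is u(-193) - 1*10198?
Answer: -10198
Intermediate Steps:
u(R) = 0
u(-193) - 1*10198 = 0 - 1*10198 = 0 - 10198 = -10198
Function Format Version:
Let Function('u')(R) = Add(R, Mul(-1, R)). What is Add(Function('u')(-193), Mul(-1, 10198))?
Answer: -10198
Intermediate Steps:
Function('u')(R) = 0
Add(Function('u')(-193), Mul(-1, 10198)) = Add(0, Mul(-1, 10198)) = Add(0, -10198) = -10198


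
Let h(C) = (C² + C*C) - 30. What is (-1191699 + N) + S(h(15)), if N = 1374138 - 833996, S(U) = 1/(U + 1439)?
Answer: -1211244462/1859 ≈ -6.5156e+5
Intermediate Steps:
h(C) = -30 + 2*C² (h(C) = (C² + C²) - 30 = 2*C² - 30 = -30 + 2*C²)
S(U) = 1/(1439 + U)
N = 540142
(-1191699 + N) + S(h(15)) = (-1191699 + 540142) + 1/(1439 + (-30 + 2*15²)) = -651557 + 1/(1439 + (-30 + 2*225)) = -651557 + 1/(1439 + (-30 + 450)) = -651557 + 1/(1439 + 420) = -651557 + 1/1859 = -1211244462/1859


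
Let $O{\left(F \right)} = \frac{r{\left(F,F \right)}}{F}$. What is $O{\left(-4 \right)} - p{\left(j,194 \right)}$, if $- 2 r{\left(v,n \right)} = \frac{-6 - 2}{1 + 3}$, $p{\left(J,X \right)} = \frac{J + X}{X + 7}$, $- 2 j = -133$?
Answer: $- \frac{1243}{804} \approx -1.546$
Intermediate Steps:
$j = \frac{133}{2}$ ($j = \left(- \frac{1}{2}\right) \left(-133\right) = \frac{133}{2} \approx 66.5$)
$p{\left(J,X \right)} = \frac{J + X}{7 + X}$
$r{\left(v,n \right)} = 1$ ($r{\left(v,n \right)} = - \frac{\left(-6 - 2\right) \frac{1}{1 + 3}}{2} = - \frac{\left(-8\right) \frac{1}{4}}{2} = \left(- \frac{1}{2}\right) \left(-2\right) = 1$)
$O{\left(F \right)} = \frac{1}{F}$ ($O{\left(F \right)} = 1 \frac{1}{F} = \frac{1}{F}$)
$O{\left(-4 \right)} - p{\left(j,194 \right)} = \frac{1}{-4} - \frac{\frac{133}{2} + 194}{7 + 194} = - \frac{1}{4} - \frac{1}{201} \cdot \frac{521}{2} = - \frac{1}{4} - \frac{521}{402} = - \frac{1243}{804}$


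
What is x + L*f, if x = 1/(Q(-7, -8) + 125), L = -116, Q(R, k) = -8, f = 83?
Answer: -1126475/117 ≈ -9628.0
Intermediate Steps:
x = 1/117 (x = 1/(-8 + 125) = 1/117 ≈ 0.0085470)
x + L*f = 1/117 - 116*83 = 1/117 - 9628 = -1126475/117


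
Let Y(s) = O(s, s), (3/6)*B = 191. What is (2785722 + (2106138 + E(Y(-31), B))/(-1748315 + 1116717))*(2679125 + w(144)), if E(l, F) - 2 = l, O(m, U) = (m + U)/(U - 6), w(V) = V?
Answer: 87209952078183472685/11684563 ≈ 7.4637e+12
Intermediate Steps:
B = 382 (B = 2*191 = 382)
O(m, U) = (U + m)/(-6 + U)
Y(s) = 2*s/(-6 + s) (Y(s) = (s + s)/(-6 + s) = (2*s)/(-6 + s) = 2*s/(-6 + s))
E(l, F) = 2 + l
(2785722 + (2106138 + E(Y(-31), B))/(-1748315 + 1116717))*(2679125 + w(144)) = (2785722 + (2106138 + (2 + 2*(-31)/(-6 - 31)))/(-1748315 + 1116717))*(2679125 + 144) = (2785722 + (2106138 + (2 + 2*(-31)/(-37)))/(-631598))*2679269 = (2785722 + (2106138 + (2 + 2*(-31)*(-1/37)))*(-1/631598))*2679269 = (2785722 + (2106138 + (2 + 62/37))*(-1/631598))*2679269 = (2785722 + (2106138 + 136/37)*(-1/631598))*2679269 = (2785722 + (77927242/37)*(-1/631598))*2679269 = (2785722 - 38963621/11684563)*2679269 = (32549905245865/11684563)*2679269 = 87209952078183472685/11684563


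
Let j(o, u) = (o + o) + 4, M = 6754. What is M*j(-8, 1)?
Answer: -81048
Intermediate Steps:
j(o, u) = 4 + 2*o (j(o, u) = 2*o + 4 = 4 + 2*o)
M*j(-8, 1) = 6754*(4 + 2*(-8)) = 6754*(4 - 16) = 6754*(-12) = -81048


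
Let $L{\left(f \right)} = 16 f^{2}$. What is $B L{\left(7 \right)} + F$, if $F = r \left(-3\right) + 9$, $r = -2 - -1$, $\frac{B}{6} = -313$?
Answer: $-1472340$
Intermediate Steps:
$B = -1878$ ($B = 6 \left(-313\right) = -1878$)
$r = -1$ ($r = -2 + 1 = -1$)
$F = 12$ ($F = \left(-1\right) \left(-3\right) + 9 = 3 + 9 = 12$)
$B L{\left(7 \right)} + F = - 1878 \cdot 16 \cdot 7^{2} + 12 = - 1878 \cdot 16 \cdot 49 + 12 = \left(-1878\right) 784 + 12 = -1472352 + 12 = -1472340$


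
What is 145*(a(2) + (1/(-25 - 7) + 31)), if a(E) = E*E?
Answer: 162255/32 ≈ 5070.5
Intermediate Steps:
a(E) = E²
145*(a(2) + (1/(-25 - 7) + 31)) = 145*(2² + (1/(-25 - 7) + 31)) = 145*(4 + (1/(-32) + 31)) = 145*(4 + (-1/32 + 31)) = 145*(4 + 991/32) = 145*(1119/32) = 162255/32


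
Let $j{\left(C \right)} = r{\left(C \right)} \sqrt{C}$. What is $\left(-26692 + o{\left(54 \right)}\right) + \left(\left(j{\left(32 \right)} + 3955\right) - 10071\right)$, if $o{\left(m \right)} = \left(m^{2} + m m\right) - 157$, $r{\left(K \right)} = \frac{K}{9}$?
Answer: $-27133 + \frac{128 \sqrt{2}}{9} \approx -27113.0$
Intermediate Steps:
$r{\left(K \right)} = \frac{K}{9}$ ($r{\left(K \right)} = K \frac{1}{9} = \frac{K}{9}$)
$j{\left(C \right)} = \frac{C^{\frac{3}{2}}}{9}$ ($j{\left(C \right)} = \frac{C}{9} \sqrt{C} = \frac{C^{\frac{3}{2}}}{9}$)
$o{\left(m \right)} = -157 + 2 m^{2}$ ($o{\left(m \right)} = \left(m^{2} + m^{2}\right) - 157 = 2 m^{2} - 157 = -157 + 2 m^{2}$)
$\left(-26692 + o{\left(54 \right)}\right) + \left(\left(j{\left(32 \right)} + 3955\right) - 10071\right) = \left(-26692 - \left(157 - 2 \cdot 54^{2}\right)\right) - \left(6116 - \frac{128 \sqrt{2}}{9}\right) = \left(-26692 + \left(-157 + 2 \cdot 2916\right)\right) - \left(6116 - \frac{128 \sqrt{2}}{9}\right) = \left(-26692 + \left(-157 + 5832\right)\right) - \left(6116 - \frac{128 \sqrt{2}}{9}\right) = \left(-26692 + 5675\right) - \left(6116 - \frac{128 \sqrt{2}}{9}\right) = -21017 - \left(6116 - \frac{128 \sqrt{2}}{9}\right) = -27133 + \frac{128 \sqrt{2}}{9}$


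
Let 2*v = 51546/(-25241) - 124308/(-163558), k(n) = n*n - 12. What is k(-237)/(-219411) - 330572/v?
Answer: 2772546503491902967/5376689349365 ≈ 5.1566e+5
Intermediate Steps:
k(n) = -12 + n**2 (k(n) = n**2 - 12 = -12 + n**2)
v = -1323275610/2064183739 (v = (51546/(-25241) - 124308/(-163558))/2 = (51546*(-1/25241) - 124308*(-1/163558))/2 = (-51546/25241 + 62154/81779)/2 = (1/2)*(-2646551220/2064183739) = -1323275610/2064183739 ≈ -0.64106)
k(-237)/(-219411) - 330572/v = (-12 + (-237)**2)/(-219411) - 330572/(-1323275610/2064183739) = (-12 + 56169)*(-1/219411) - 330572*(-2064183739/1323275610) = 56157*(-1/219411) + 341180673484354/661637805 = -18719/73137 + 341180673484354/661637805 = 2772546503491902967/5376689349365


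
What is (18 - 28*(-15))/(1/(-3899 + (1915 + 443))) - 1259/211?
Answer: -142417397/211 ≈ -6.7496e+5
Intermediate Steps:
(18 - 28*(-15))/(1/(-3899 + (1915 + 443))) - 1259/211 = (18 + 420)/(1/(-3899 + 2358)) - 1259*1/211 = 438/(1/(-1541)) - 1259/211 = 438/(-1/1541) - 1259/211 = 438*(-1541) - 1259/211 = -674958 - 1259/211 = -142417397/211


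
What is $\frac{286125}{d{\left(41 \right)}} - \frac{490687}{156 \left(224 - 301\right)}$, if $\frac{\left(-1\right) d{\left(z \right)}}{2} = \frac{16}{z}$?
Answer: $- \frac{35224642879}{96096} \approx -3.6656 \cdot 10^{5}$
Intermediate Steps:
$d{\left(z \right)} = - \frac{32}{z}$ ($d{\left(z \right)} = - 2 \frac{16}{z} = - \frac{32}{z}$)
$\frac{286125}{d{\left(41 \right)}} - \frac{490687}{156 \left(224 - 301\right)} = \frac{286125}{\left(-32\right) \frac{1}{41}} - \frac{490687}{156 \left(224 - 301\right)} = \frac{286125}{\left(-32\right) \frac{1}{41}} - \frac{490687}{156 \left(-77\right)} = \frac{286125}{- \frac{32}{41}} - \frac{490687}{-12012} = 286125 \left(- \frac{41}{32}\right) - - \frac{490687}{12012} = - \frac{11731125}{32} + \frac{490687}{12012} = - \frac{35224642879}{96096}$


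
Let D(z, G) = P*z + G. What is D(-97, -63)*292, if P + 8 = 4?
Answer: 94900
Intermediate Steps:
P = -4 (P = -8 + 4 = -4)
D(z, G) = G - 4*z (D(z, G) = -4*z + G = G - 4*z)
D(-97, -63)*292 = (-63 - 4*(-97))*292 = (-63 + 388)*292 = 325*292 = 94900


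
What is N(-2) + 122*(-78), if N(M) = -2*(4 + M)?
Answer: -9520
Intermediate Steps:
N(M) = -8 - 2*M
N(-2) + 122*(-78) = (-8 - 2*(-2)) + 122*(-78) = (-8 + 4) - 9516 = -4 - 9516 = -9520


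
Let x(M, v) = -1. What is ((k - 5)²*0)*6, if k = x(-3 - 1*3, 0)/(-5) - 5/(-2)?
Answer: 0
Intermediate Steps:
k = 27/10 (k = -1/(-5) - 5/(-2) = -1*(-⅕) - 5*(-½) = ⅕ + 5/2 = 27/10 ≈ 2.7000)
((k - 5)²*0)*6 = ((27/10 - 5)²*0)*6 = ((-23/10)²*0)*6 = ((529/100)*0)*6 = 0*6 = 0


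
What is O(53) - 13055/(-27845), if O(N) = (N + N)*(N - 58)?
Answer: -2948959/5569 ≈ -529.53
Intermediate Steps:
O(N) = 2*N*(-58 + N) (O(N) = (2*N)*(-58 + N) = 2*N*(-58 + N))
O(53) - 13055/(-27845) = 2*53*(-58 + 53) - 13055/(-27845) = 2*53*(-5) - 13055*(-1/27845) = -530 + 2611/5569 = -2948959/5569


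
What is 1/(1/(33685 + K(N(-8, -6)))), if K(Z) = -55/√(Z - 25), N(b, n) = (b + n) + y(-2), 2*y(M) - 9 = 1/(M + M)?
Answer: 33685 + 110*I*√554/277 ≈ 33685.0 + 9.3469*I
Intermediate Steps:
y(M) = 9/2 + 1/(4*M) (y(M) = 9/2 + 1/(2*(M + M)) = 9/2 + 1/(2*((2*M))) = 9/2 + (1/(2*M))/2 = 9/2 + 1/(4*M))
N(b, n) = 35/8 + b + n (N(b, n) = (b + n) + (¼)*(1 + 18*(-2))/(-2) = (b + n) + (¼)*(-½)*(1 - 36) = (b + n) + (¼)*(-½)*(-35) = (b + n) + 35/8 = 35/8 + b + n)
K(Z) = -55/√(-25 + Z)
1/(1/(33685 + K(N(-8, -6)))) = 1/(1/(33685 - 55/√(-25 + (35/8 - 8 - 6)))) = 1/(1/(33685 - 55/√(-25 - 77/8))) = 1/(1/(33685 - (-110)*I*√554/277)) = 1/(1/(33685 + 110*I*√554/277)) = 33685 + 110*I*√554/277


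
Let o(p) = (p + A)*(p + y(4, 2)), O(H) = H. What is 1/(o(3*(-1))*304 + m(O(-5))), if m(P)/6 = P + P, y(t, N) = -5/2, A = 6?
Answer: -1/5076 ≈ -0.00019701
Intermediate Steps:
y(t, N) = -5/2 (y(t, N) = -5*1/2 = -5/2)
m(P) = 12*P (m(P) = 6*(P + P) = 6*(2*P) = 12*P)
o(p) = (6 + p)*(-5/2 + p) (o(p) = (p + 6)*(p - 5/2) = (6 + p)*(-5/2 + p))
1/(o(3*(-1))*304 + m(O(-5))) = 1/((-15 + (3*(-1))**2 + 7*(3*(-1))/2)*304 + 12*(-5)) = 1/((-15 + (-3)**2 + (7/2)*(-3))*304 - 60) = 1/((-15 + 9 - 21/2)*304 - 60) = 1/(-33/2*304 - 60) = 1/(-5016 - 60) = 1/(-5076) = -1/5076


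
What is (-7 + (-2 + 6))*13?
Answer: -39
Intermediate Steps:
(-7 + (-2 + 6))*13 = (-7 + 4)*13 = -3*13 = -39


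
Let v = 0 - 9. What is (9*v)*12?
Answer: -972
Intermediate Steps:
v = -9
(9*v)*12 = (9*(-9))*12 = -81*12 = -972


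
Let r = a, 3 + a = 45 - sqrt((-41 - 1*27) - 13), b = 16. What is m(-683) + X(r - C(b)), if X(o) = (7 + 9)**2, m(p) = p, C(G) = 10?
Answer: -427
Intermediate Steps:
a = 42 - 9*I (a = -3 + (45 - sqrt((-41 - 1*27) - 13)) = -3 + (45 - sqrt((-41 - 27) - 13)) = -3 + (45 - sqrt(-68 - 13)) = -3 + (45 - sqrt(-81)) = -3 + (45 - 9*I) = 42 - 9*I ≈ 42.0 - 9.0*I)
r = 42 - 9*I ≈ 42.0 - 9.0*I
X(o) = 256 (X(o) = 16**2 = 256)
m(-683) + X(r - C(b)) = -683 + 256 = -427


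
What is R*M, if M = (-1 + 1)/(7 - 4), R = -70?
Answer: 0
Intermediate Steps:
M = 0 (M = 0/3 = 0*(⅓) = 0)
R*M = -70*0 = 0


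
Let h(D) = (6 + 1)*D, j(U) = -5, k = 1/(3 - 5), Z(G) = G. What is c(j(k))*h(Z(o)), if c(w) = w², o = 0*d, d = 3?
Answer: 0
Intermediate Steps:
o = 0 (o = 0*3 = 0)
k = -½ (k = 1/(-2) = -½ ≈ -0.50000)
h(D) = 7*D
c(j(k))*h(Z(o)) = (-5)²*(7*0) = 25*0 = 0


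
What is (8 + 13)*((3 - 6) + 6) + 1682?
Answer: 1745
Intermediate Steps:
(8 + 13)*((3 - 6) + 6) + 1682 = 21*(-3 + 6) + 1682 = 21*3 + 1682 = 63 + 1682 = 1745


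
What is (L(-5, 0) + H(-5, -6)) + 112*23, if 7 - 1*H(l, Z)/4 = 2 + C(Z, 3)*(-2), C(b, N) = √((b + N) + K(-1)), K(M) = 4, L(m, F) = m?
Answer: 2599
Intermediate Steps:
C(b, N) = √(4 + N + b) (C(b, N) = √((b + N) + 4) = √((N + b) + 4) = √(4 + N + b))
H(l, Z) = 20 + 8*√(7 + Z) (H(l, Z) = 28 - 4*(2 + √(4 + 3 + Z)*(-2)) = 28 - 4*(2 + √(7 + Z)*(-2)) = 28 - 4*(2 - 2*√(7 + Z)) = 28 + (-8 + 8*√(7 + Z)) = 20 + 8*√(7 + Z))
(L(-5, 0) + H(-5, -6)) + 112*23 = (-5 + (20 + 8*√(7 - 6))) + 112*23 = (-5 + (20 + 8*√1)) + 2576 = (-5 + (20 + 8*1)) + 2576 = (-5 + (20 + 8)) + 2576 = (-5 + 28) + 2576 = 23 + 2576 = 2599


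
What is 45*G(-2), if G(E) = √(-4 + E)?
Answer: 45*I*√6 ≈ 110.23*I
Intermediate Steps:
45*G(-2) = 45*√(-4 - 2) = 45*√(-6) = 45*(I*√6) = 45*I*√6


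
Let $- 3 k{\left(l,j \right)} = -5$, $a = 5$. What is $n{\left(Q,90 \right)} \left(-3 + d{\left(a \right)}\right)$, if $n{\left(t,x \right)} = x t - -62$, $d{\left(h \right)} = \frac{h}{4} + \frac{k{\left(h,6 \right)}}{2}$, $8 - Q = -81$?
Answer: $- \frac{22198}{3} \approx -7399.3$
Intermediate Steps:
$k{\left(l,j \right)} = \frac{5}{3}$ ($k{\left(l,j \right)} = \left(- \frac{1}{3}\right) \left(-5\right) = \frac{5}{3}$)
$Q = 89$ ($Q = 8 - -81 = 8 + 81 = 89$)
$d{\left(h \right)} = \frac{5}{6} + \frac{h}{4}$ ($d{\left(h \right)} = \frac{h}{4} + \frac{5}{3 \cdot 2} = h \frac{1}{4} + \frac{5}{3} \cdot \frac{1}{2} = \frac{h}{4} + \frac{5}{6} = \frac{5}{6} + \frac{h}{4}$)
$n{\left(t,x \right)} = 62 + t x$ ($n{\left(t,x \right)} = t x + 62 = 62 + t x$)
$n{\left(Q,90 \right)} \left(-3 + d{\left(a \right)}\right) = \left(62 + 89 \cdot 90\right) \left(-3 + \left(\frac{5}{6} + \frac{1}{4} \cdot 5\right)\right) = \left(62 + 8010\right) \left(-3 + \left(\frac{5}{6} + \frac{5}{4}\right)\right) = 8072 \left(-3 + \frac{25}{12}\right) = 8072 \left(- \frac{11}{12}\right) = - \frac{22198}{3}$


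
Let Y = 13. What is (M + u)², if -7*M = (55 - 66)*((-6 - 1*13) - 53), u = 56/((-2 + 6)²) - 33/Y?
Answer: 416853889/33124 ≈ 12585.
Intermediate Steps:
u = 25/26 (u = 56/((-2 + 6)²) - 33/13 = 56/(4²) - 33*1/13 = 56/16 - 33/13 = 56*(1/16) - 33/13 = 7/2 - 33/13 = 25/26 ≈ 0.96154)
M = -792/7 (M = -(55 - 66)*((-6 - 1*13) - 53)/7 = -(-11)*((-6 - 13) - 53)/7 = -(-11)*(-19 - 53)/7 = -(-11)*(-72)/7 = -⅐*792 = -792/7 ≈ -113.14)
(M + u)² = (-792/7 + 25/26)² = (-20417/182)² = 416853889/33124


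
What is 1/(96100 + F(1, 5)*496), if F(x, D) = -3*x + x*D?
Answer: 1/97092 ≈ 1.0300e-5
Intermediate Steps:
F(x, D) = -3*x + D*x
1/(96100 + F(1, 5)*496) = 1/(96100 + (1*(-3 + 5))*496) = 1/(96100 + (1*2)*496) = 1/(96100 + 2*496) = 1/(96100 + 992) = 1/97092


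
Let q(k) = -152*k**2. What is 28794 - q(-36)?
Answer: 225786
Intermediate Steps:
28794 - q(-36) = 28794 - (-152)*(-36)**2 = 28794 - (-152)*1296 = 28794 - 1*(-196992) = 28794 + 196992 = 225786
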